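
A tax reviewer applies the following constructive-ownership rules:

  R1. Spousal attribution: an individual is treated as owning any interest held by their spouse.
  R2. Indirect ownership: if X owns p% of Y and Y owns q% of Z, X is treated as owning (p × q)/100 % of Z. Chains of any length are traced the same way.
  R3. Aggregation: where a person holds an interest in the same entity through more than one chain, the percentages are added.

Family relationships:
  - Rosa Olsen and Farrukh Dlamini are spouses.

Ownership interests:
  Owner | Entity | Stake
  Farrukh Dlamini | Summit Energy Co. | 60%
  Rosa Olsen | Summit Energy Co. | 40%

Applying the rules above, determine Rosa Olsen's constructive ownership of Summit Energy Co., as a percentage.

100%

By spousal attribution (R1), Rosa Olsen is treated as also owning Farrukh Dlamini's interest in Summit Energy Co, giving 40% + 60% = 100%.
Direct interest in Summit Energy Co: 100%.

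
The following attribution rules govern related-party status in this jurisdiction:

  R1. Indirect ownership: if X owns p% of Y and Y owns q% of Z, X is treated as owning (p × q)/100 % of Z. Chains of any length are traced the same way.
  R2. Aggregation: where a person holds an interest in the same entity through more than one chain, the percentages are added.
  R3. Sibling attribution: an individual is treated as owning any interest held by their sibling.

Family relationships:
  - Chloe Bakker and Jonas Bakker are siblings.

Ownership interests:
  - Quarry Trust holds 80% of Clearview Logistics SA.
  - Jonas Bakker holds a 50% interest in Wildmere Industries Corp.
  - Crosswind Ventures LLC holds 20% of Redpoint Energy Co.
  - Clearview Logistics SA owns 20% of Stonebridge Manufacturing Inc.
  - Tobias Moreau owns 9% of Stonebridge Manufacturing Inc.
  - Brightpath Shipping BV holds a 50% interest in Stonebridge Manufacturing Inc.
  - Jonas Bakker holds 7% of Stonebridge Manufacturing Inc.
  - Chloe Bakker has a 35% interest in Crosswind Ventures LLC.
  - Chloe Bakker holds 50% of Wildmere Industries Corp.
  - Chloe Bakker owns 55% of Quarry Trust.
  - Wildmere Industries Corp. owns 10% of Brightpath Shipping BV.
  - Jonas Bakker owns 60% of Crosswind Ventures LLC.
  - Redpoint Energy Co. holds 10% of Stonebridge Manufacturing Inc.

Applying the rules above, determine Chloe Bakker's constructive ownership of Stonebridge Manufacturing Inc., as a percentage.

22.7%

By sibling attribution (R3), Chloe Bakker is treated as also owning Jonas Bakker's interest in Wildmere Industries Corp, giving 50% + 50% = 100%.
By sibling attribution (R3), Chloe Bakker is treated as also owning Jonas Bakker's interest in Crosswind Ventures LLC, giving 35% + 60% = 95%.
By sibling attribution (R3), Chloe Bakker is treated as owning Jonas Bakker's 7% interest in Stonebridge Manufacturing Inc.
Chain via Wildmere Industries Corp. → Brightpath Shipping BV (R1): 100% × 10% × 50% = 5% of Stonebridge Manufacturing Inc.
Chain via Crosswind Ventures LLC → Redpoint Energy Co. (R1): 95% × 20% × 10% = 1.9% of Stonebridge Manufacturing Inc.
Chain via Quarry Trust → Clearview Logistics SA (R1): 55% × 80% × 20% = 8.8% of Stonebridge Manufacturing Inc.
Direct interest in Stonebridge Manufacturing Inc: 7%.
Aggregating (R2): 5% + 1.9% + 8.8% + 7% = 22.7%.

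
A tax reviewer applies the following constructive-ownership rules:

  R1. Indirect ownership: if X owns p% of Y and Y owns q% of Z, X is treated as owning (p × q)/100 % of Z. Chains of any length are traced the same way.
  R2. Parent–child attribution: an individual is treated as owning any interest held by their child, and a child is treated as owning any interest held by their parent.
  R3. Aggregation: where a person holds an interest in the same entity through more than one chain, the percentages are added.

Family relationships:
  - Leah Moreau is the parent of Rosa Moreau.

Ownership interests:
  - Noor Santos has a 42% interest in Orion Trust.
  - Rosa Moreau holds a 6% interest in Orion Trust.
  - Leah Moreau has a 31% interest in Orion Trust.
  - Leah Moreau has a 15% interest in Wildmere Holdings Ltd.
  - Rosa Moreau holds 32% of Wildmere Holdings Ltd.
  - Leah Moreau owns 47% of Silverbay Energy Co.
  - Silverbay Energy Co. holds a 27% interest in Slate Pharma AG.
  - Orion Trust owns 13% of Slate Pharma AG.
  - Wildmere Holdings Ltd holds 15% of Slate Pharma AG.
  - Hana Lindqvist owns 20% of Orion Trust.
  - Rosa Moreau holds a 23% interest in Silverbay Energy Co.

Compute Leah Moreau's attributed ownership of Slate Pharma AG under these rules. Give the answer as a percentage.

By parent–child attribution (R2), Leah Moreau is treated as also owning Rosa Moreau's interest in Silverbay Energy Co, giving 47% + 23% = 70%.
By parent–child attribution (R2), Leah Moreau is treated as also owning Rosa Moreau's interest in Orion Trust, giving 31% + 6% = 37%.
By parent–child attribution (R2), Leah Moreau is treated as also owning Rosa Moreau's interest in Wildmere Holdings Ltd, giving 15% + 32% = 47%.
Chain via Silverbay Energy Co. (R1): 70% × 27% = 18.9% of Slate Pharma AG.
Chain via Orion Trust (R1): 37% × 13% = 4.81% of Slate Pharma AG.
Chain via Wildmere Holdings Ltd (R1): 47% × 15% = 7.05% of Slate Pharma AG.
Aggregating (R3): 18.9% + 4.81% + 7.05% = 30.76%.

30.76%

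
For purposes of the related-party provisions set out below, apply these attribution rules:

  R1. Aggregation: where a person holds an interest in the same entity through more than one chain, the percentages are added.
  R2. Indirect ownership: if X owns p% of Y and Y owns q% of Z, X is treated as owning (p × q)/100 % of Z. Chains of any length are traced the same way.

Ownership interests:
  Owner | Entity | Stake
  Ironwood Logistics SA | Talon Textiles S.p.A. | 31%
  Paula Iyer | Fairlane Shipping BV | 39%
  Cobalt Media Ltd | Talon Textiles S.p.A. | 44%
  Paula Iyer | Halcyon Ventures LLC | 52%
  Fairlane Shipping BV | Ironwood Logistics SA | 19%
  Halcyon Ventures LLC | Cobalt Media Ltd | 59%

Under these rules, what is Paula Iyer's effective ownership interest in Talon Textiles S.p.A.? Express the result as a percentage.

Chain via Halcyon Ventures LLC → Cobalt Media Ltd (R2): 52% × 59% × 44% = 13.4992% of Talon Textiles S.p.A.
Chain via Fairlane Shipping BV → Ironwood Logistics SA (R2): 39% × 19% × 31% = 2.2971% of Talon Textiles S.p.A.
Aggregating (R1): 13.4992% + 2.2971% = 15.7963%.

15.7963%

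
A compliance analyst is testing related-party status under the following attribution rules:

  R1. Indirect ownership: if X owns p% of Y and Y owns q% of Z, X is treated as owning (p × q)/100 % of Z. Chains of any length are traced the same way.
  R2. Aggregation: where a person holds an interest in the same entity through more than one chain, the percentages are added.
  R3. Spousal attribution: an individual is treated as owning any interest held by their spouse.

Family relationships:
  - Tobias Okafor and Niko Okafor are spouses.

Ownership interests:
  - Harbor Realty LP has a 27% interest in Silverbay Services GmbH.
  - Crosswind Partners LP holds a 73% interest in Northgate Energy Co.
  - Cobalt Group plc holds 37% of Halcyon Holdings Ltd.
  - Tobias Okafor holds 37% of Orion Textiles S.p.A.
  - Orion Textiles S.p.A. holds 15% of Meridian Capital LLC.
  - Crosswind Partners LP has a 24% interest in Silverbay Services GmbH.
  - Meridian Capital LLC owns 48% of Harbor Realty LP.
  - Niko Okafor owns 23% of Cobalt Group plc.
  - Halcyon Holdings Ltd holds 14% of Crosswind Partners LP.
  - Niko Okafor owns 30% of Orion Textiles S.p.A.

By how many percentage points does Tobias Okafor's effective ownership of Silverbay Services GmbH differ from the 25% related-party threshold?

23.411584

By spousal attribution (R3), Tobias Okafor is treated as also owning Niko Okafor's interest in Orion Textiles S.p.A, giving 37% + 30% = 67%.
By spousal attribution (R3), Tobias Okafor is treated as owning Niko Okafor's 23% interest in Cobalt Group plc.
Chain via Orion Textiles S.p.A. → Meridian Capital LLC → Harbor Realty LP (R1): 67% × 15% × 48% × 27% = 1.30248% of Silverbay Services GmbH.
Chain via Cobalt Group plc → Halcyon Holdings Ltd → Crosswind Partners LP (R1): 23% × 37% × 14% × 24% = 0.285936% of Silverbay Services GmbH.
Aggregating (R2): 1.30248% + 0.285936% = 1.588416%.
1.588416% falls short of the 25% threshold by 23.411584 percentage points.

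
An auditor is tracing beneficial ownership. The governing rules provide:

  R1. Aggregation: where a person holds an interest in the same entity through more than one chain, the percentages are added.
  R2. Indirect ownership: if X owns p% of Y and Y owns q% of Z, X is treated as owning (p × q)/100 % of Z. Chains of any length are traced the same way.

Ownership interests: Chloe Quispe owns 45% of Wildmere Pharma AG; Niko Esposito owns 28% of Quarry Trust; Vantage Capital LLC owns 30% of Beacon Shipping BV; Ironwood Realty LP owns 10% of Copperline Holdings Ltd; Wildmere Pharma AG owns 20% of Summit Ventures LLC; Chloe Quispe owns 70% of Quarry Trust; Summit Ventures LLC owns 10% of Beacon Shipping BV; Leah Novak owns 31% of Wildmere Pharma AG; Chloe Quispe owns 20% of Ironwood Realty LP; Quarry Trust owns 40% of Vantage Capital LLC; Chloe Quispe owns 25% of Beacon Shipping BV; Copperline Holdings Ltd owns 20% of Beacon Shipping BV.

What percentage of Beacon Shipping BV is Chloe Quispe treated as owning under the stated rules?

34.7%

Chain via Wildmere Pharma AG → Summit Ventures LLC (R2): 45% × 20% × 10% = 0.9% of Beacon Shipping BV.
Chain via Quarry Trust → Vantage Capital LLC (R2): 70% × 40% × 30% = 8.4% of Beacon Shipping BV.
Chain via Ironwood Realty LP → Copperline Holdings Ltd (R2): 20% × 10% × 20% = 0.4% of Beacon Shipping BV.
Direct interest in Beacon Shipping BV: 25%.
Aggregating (R1): 0.9% + 8.4% + 0.4% + 25% = 34.7%.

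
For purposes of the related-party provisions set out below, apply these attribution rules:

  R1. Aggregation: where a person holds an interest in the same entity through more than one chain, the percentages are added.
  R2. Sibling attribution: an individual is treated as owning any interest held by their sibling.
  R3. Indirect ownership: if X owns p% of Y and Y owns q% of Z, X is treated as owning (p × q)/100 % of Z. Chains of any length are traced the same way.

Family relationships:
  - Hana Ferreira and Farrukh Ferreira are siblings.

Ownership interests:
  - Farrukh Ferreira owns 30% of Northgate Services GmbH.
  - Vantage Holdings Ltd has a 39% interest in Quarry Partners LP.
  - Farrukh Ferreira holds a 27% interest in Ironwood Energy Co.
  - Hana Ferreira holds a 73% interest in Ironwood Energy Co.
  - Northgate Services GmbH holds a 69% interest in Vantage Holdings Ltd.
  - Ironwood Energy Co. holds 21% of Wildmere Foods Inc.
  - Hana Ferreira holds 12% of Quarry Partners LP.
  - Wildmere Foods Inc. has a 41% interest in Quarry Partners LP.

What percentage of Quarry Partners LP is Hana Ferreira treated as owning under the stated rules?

By sibling attribution (R2), Hana Ferreira is treated as also owning Farrukh Ferreira's interest in Ironwood Energy Co, giving 73% + 27% = 100%.
By sibling attribution (R2), Hana Ferreira is treated as owning Farrukh Ferreira's 30% interest in Northgate Services GmbH.
Chain via Ironwood Energy Co. → Wildmere Foods Inc. (R3): 100% × 21% × 41% = 8.61% of Quarry Partners LP.
Direct interest in Quarry Partners LP: 12%.
Chain via Northgate Services GmbH → Vantage Holdings Ltd (R3): 30% × 69% × 39% = 8.073% of Quarry Partners LP.
Aggregating (R1): 8.61% + 12% + 8.073% = 28.683%.

28.683%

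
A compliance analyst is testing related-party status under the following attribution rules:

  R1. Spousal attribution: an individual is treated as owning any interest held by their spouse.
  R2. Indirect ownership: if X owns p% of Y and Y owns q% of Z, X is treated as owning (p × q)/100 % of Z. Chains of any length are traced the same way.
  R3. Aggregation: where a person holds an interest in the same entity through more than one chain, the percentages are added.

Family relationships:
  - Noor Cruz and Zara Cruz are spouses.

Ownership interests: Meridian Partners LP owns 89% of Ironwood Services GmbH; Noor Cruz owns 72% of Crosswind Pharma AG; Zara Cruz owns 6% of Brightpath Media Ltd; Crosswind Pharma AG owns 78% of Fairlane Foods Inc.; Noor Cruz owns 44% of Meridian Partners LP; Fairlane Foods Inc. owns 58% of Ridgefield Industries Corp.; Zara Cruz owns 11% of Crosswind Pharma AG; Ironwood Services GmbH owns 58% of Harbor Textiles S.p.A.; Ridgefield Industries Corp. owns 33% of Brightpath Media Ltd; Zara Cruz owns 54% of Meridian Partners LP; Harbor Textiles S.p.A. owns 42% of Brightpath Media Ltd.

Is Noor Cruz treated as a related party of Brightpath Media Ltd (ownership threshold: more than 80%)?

By spousal attribution (R1), Noor Cruz is treated as also owning Zara Cruz's interest in Crosswind Pharma AG, giving 72% + 11% = 83%.
By spousal attribution (R1), Noor Cruz is treated as also owning Zara Cruz's interest in Meridian Partners LP, giving 44% + 54% = 98%.
By spousal attribution (R1), Noor Cruz is treated as owning Zara Cruz's 6% interest in Brightpath Media Ltd.
Chain via Crosswind Pharma AG → Fairlane Foods Inc. → Ridgefield Industries Corp. (R2): 83% × 78% × 58% × 33% = 12.391236% of Brightpath Media Ltd.
Chain via Meridian Partners LP → Ironwood Services GmbH → Harbor Textiles S.p.A. (R2): 98% × 89% × 58% × 42% = 21.246792% of Brightpath Media Ltd.
Direct interest in Brightpath Media Ltd: 6%.
Aggregating (R3): 12.391236% + 21.246792% + 6% = 39.638028%.
39.638028% does not exceed the 80% threshold, so Noor is not a related party to Brightpath Media Ltd.

No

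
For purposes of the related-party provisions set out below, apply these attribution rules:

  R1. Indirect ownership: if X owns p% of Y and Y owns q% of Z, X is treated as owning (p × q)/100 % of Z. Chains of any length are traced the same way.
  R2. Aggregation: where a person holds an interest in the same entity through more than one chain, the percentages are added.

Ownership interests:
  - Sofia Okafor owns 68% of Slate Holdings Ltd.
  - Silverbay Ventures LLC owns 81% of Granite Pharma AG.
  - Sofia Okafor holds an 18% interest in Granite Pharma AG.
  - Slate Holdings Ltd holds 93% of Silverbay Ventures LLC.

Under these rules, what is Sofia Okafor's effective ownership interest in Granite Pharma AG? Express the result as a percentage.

69.2244%

Chain via Slate Holdings Ltd → Silverbay Ventures LLC (R1): 68% × 93% × 81% = 51.2244% of Granite Pharma AG.
Direct interest in Granite Pharma AG: 18%.
Aggregating (R2): 51.2244% + 18% = 69.2244%.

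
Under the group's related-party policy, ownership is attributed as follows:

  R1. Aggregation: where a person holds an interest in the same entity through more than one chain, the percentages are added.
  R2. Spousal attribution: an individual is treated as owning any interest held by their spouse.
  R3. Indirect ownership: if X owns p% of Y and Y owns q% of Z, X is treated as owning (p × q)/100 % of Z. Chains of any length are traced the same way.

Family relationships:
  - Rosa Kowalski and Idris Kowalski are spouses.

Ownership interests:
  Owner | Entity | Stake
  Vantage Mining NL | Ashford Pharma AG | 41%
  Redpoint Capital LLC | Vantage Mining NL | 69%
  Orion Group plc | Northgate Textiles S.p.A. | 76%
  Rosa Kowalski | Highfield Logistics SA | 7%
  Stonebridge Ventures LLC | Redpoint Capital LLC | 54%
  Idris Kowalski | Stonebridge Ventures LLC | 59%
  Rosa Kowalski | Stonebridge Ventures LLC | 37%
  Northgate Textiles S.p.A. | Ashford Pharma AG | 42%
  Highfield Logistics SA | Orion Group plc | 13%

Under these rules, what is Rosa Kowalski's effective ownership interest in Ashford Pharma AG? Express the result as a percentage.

14.956008%

By spousal attribution (R2), Rosa Kowalski is treated as also owning Idris Kowalski's interest in Stonebridge Ventures LLC, giving 37% + 59% = 96%.
Chain via Highfield Logistics SA → Orion Group plc → Northgate Textiles S.p.A. (R3): 7% × 13% × 76% × 42% = 0.290472% of Ashford Pharma AG.
Chain via Stonebridge Ventures LLC → Redpoint Capital LLC → Vantage Mining NL (R3): 96% × 54% × 69% × 41% = 14.665536% of Ashford Pharma AG.
Aggregating (R1): 0.290472% + 14.665536% = 14.956008%.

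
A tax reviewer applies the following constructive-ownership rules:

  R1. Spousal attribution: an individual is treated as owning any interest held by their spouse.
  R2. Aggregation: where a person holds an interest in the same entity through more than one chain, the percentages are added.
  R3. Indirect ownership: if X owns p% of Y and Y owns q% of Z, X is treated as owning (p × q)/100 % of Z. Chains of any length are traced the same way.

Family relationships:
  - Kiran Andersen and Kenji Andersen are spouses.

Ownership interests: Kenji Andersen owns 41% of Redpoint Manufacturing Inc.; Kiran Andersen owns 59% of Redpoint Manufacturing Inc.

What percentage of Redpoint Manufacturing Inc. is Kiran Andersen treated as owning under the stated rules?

100%

By spousal attribution (R1), Kiran Andersen is treated as also owning Kenji Andersen's interest in Redpoint Manufacturing Inc, giving 59% + 41% = 100%.
Direct interest in Redpoint Manufacturing Inc: 100%.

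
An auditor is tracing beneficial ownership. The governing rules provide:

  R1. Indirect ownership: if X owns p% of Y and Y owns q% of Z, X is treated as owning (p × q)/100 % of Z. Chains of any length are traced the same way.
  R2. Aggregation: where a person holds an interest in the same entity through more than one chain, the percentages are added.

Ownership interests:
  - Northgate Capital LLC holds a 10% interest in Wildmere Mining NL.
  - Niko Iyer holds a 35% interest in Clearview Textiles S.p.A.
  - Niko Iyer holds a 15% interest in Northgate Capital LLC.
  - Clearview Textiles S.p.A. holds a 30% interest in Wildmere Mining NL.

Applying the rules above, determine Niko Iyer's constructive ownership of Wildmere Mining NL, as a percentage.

Chain via Northgate Capital LLC (R1): 15% × 10% = 1.5% of Wildmere Mining NL.
Chain via Clearview Textiles S.p.A. (R1): 35% × 30% = 10.5% of Wildmere Mining NL.
Aggregating (R2): 1.5% + 10.5% = 12%.

12%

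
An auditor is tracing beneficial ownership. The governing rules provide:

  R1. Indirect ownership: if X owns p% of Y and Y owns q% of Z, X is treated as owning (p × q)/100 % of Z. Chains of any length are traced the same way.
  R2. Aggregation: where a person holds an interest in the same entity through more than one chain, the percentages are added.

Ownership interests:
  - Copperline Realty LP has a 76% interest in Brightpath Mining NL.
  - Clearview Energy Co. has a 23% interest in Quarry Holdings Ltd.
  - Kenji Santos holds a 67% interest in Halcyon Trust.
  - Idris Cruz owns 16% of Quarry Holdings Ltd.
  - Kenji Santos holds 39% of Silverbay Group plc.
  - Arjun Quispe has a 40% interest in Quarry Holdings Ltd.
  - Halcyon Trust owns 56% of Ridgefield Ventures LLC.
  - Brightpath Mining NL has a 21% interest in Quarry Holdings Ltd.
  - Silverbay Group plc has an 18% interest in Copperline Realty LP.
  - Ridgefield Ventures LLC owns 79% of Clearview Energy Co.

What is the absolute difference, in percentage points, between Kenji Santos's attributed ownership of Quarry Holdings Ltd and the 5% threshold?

2.937776

Chain via Silverbay Group plc → Copperline Realty LP → Brightpath Mining NL (R1): 39% × 18% × 76% × 21% = 1.120392% of Quarry Holdings Ltd.
Chain via Halcyon Trust → Ridgefield Ventures LLC → Clearview Energy Co. (R1): 67% × 56% × 79% × 23% = 6.817384% of Quarry Holdings Ltd.
Aggregating (R2): 1.120392% + 6.817384% = 7.937776%.
7.937776% exceeds the 5% threshold by 2.937776 percentage points.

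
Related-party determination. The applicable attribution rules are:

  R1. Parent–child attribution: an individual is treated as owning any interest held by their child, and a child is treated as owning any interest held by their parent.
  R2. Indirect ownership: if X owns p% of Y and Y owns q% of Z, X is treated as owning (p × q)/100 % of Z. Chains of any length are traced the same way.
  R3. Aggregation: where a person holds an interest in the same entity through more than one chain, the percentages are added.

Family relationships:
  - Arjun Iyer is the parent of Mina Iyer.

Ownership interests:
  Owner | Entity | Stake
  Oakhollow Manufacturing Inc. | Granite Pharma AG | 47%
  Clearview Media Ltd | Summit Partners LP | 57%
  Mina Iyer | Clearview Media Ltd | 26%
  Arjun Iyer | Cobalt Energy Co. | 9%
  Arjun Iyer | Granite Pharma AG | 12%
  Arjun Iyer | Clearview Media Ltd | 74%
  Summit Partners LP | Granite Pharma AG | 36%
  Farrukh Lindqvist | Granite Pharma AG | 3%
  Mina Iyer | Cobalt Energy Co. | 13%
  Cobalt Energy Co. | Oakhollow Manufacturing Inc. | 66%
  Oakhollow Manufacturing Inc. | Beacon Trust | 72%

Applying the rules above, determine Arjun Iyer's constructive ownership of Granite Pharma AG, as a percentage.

By parent–child attribution (R1), Arjun Iyer is treated as also owning Mina Iyer's interest in Clearview Media Ltd, giving 74% + 26% = 100%.
By parent–child attribution (R1), Arjun Iyer is treated as also owning Mina Iyer's interest in Cobalt Energy Co, giving 9% + 13% = 22%.
Chain via Clearview Media Ltd → Summit Partners LP (R2): 100% × 57% × 36% = 20.52% of Granite Pharma AG.
Chain via Cobalt Energy Co. → Oakhollow Manufacturing Inc. (R2): 22% × 66% × 47% = 6.8244% of Granite Pharma AG.
Direct interest in Granite Pharma AG: 12%.
Aggregating (R3): 20.52% + 6.8244% + 12% = 39.3444%.

39.3444%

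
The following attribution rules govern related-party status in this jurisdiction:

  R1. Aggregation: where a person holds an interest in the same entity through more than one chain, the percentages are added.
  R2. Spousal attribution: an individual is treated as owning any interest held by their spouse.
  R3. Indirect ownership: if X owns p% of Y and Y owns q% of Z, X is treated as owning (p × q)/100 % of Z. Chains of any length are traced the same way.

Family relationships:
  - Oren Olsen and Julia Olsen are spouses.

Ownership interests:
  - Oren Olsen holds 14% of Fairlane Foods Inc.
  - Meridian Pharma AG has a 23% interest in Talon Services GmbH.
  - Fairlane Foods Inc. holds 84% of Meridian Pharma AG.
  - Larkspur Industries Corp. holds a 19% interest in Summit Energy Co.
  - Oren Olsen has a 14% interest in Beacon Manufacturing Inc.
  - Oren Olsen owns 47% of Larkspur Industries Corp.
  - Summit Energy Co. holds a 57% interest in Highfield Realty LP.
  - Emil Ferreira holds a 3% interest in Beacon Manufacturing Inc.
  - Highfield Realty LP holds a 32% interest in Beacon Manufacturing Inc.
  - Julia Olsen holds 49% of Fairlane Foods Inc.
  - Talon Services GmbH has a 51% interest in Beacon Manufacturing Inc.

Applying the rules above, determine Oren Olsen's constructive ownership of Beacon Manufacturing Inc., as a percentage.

21.836348%

By spousal attribution (R2), Oren Olsen is treated as also owning Julia Olsen's interest in Fairlane Foods Inc, giving 14% + 49% = 63%.
Chain via Larkspur Industries Corp. → Summit Energy Co. → Highfield Realty LP (R3): 47% × 19% × 57% × 32% = 1.628832% of Beacon Manufacturing Inc.
Chain via Fairlane Foods Inc. → Meridian Pharma AG → Talon Services GmbH (R3): 63% × 84% × 23% × 51% = 6.207516% of Beacon Manufacturing Inc.
Direct interest in Beacon Manufacturing Inc: 14%.
Aggregating (R1): 1.628832% + 6.207516% + 14% = 21.836348%.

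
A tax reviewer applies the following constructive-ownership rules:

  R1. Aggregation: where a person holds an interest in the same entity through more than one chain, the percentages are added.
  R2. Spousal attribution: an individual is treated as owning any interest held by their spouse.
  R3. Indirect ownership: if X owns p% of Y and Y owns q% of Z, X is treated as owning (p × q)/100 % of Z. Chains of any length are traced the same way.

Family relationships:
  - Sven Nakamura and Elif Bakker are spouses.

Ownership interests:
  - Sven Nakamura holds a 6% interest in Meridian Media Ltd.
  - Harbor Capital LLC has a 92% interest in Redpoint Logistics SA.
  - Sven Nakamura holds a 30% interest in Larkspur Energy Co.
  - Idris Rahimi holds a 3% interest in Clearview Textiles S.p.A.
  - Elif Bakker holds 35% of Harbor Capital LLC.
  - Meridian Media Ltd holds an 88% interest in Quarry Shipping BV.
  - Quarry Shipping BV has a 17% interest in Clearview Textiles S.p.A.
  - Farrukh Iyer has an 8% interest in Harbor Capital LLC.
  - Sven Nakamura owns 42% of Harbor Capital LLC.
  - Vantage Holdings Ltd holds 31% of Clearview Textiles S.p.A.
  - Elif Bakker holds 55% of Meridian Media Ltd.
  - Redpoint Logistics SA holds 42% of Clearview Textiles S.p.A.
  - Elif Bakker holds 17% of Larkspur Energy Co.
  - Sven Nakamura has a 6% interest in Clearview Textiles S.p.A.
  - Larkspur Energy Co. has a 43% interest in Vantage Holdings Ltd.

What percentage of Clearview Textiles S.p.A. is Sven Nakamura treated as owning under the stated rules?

51.1435%

By spousal attribution (R2), Sven Nakamura is treated as also owning Elif Bakker's interest in Meridian Media Ltd, giving 6% + 55% = 61%.
By spousal attribution (R2), Sven Nakamura is treated as also owning Elif Bakker's interest in Harbor Capital LLC, giving 42% + 35% = 77%.
By spousal attribution (R2), Sven Nakamura is treated as also owning Elif Bakker's interest in Larkspur Energy Co, giving 30% + 17% = 47%.
Chain via Meridian Media Ltd → Quarry Shipping BV (R3): 61% × 88% × 17% = 9.1256% of Clearview Textiles S.p.A.
Chain via Harbor Capital LLC → Redpoint Logistics SA (R3): 77% × 92% × 42% = 29.7528% of Clearview Textiles S.p.A.
Chain via Larkspur Energy Co. → Vantage Holdings Ltd (R3): 47% × 43% × 31% = 6.2651% of Clearview Textiles S.p.A.
Direct interest in Clearview Textiles S.p.A: 6%.
Aggregating (R1): 9.1256% + 29.7528% + 6.2651% + 6% = 51.1435%.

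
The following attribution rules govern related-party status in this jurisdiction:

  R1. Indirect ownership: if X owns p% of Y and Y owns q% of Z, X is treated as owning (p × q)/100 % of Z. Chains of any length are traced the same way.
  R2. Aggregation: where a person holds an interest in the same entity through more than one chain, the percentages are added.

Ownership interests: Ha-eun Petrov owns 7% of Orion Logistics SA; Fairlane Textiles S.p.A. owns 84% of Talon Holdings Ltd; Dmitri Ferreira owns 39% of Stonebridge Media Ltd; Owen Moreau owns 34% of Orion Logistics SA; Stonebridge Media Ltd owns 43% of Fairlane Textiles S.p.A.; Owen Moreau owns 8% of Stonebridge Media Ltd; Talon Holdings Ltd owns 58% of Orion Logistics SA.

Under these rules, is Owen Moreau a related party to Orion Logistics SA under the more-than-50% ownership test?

No

Chain via Stonebridge Media Ltd → Fairlane Textiles S.p.A. → Talon Holdings Ltd (R1): 8% × 43% × 84% × 58% = 1.675968% of Orion Logistics SA.
Direct interest in Orion Logistics SA: 34%.
Aggregating (R2): 1.675968% + 34% = 35.675968%.
35.675968% does not exceed the 50% threshold, so Owen is not a related party to Orion Logistics SA.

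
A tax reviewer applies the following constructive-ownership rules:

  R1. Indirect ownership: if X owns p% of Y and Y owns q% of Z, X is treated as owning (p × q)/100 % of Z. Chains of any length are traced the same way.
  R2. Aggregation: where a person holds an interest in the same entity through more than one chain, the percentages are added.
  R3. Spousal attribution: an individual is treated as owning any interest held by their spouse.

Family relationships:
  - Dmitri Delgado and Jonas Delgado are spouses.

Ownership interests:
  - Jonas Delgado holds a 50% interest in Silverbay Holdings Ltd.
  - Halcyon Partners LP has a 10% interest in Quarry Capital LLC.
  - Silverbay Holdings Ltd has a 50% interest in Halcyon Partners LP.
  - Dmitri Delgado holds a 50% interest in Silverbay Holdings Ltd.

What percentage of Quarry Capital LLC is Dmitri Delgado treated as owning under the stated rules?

By spousal attribution (R3), Dmitri Delgado is treated as also owning Jonas Delgado's interest in Silverbay Holdings Ltd, giving 50% + 50% = 100%.
Chain via Silverbay Holdings Ltd → Halcyon Partners LP (R1): 100% × 50% × 10% = 5% of Quarry Capital LLC.

5%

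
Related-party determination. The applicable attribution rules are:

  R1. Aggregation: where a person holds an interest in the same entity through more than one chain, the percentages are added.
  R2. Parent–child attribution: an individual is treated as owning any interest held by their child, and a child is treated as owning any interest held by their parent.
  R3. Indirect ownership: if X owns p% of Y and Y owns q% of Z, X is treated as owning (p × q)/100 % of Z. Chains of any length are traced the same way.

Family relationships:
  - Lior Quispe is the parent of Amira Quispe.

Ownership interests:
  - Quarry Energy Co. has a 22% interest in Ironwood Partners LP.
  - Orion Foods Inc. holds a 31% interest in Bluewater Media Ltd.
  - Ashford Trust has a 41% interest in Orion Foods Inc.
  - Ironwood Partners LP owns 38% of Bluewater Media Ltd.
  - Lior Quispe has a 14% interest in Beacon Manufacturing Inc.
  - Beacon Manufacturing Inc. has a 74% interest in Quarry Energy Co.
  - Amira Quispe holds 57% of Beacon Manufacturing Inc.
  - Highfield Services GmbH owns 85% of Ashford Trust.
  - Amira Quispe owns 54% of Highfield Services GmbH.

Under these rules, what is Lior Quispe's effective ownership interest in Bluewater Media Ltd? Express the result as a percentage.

By parent–child attribution (R2), Lior Quispe is treated as also owning Amira Quispe's interest in Beacon Manufacturing Inc, giving 14% + 57% = 71%.
By parent–child attribution (R2), Lior Quispe is treated as owning Amira Quispe's 54% interest in Highfield Services GmbH.
Chain via Beacon Manufacturing Inc. → Quarry Energy Co. → Ironwood Partners LP (R3): 71% × 74% × 22% × 38% = 4.392344% of Bluewater Media Ltd.
Chain via Highfield Services GmbH → Ashford Trust → Orion Foods Inc. (R3): 54% × 85% × 41% × 31% = 5.83389% of Bluewater Media Ltd.
Aggregating (R1): 4.392344% + 5.83389% = 10.226234%.

10.226234%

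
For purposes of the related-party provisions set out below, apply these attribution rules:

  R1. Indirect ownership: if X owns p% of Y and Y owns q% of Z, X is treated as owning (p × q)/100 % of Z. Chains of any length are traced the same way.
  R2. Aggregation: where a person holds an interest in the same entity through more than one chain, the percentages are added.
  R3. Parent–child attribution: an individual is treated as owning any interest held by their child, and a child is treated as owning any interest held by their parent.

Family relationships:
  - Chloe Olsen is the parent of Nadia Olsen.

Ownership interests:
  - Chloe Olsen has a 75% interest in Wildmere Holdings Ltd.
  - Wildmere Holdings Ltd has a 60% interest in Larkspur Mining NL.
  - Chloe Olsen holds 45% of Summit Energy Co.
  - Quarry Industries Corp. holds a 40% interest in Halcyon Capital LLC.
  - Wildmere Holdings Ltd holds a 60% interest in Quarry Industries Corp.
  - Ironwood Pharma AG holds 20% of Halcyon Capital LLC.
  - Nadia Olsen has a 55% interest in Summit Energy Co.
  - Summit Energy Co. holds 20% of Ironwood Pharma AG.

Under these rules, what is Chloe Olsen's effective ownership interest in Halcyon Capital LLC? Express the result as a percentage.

By parent–child attribution (R3), Chloe Olsen is treated as also owning Nadia Olsen's interest in Summit Energy Co, giving 45% + 55% = 100%.
Chain via Summit Energy Co. → Ironwood Pharma AG (R1): 100% × 20% × 20% = 4% of Halcyon Capital LLC.
Chain via Wildmere Holdings Ltd → Quarry Industries Corp. (R1): 75% × 60% × 40% = 18% of Halcyon Capital LLC.
Aggregating (R2): 4% + 18% = 22%.

22%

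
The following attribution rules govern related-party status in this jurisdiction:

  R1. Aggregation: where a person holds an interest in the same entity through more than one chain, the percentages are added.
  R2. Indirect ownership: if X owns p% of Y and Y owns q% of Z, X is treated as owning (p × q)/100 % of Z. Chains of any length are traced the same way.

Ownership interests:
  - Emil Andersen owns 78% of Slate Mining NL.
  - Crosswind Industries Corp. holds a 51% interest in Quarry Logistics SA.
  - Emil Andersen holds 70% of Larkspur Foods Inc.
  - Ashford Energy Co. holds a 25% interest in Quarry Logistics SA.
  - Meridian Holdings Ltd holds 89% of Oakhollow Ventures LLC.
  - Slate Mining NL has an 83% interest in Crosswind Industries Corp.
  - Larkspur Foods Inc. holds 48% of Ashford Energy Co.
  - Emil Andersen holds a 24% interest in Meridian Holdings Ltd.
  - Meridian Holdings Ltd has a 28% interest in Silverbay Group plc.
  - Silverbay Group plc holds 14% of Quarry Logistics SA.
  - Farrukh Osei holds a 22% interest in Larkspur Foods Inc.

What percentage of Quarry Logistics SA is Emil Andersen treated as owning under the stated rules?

42.3582%

Chain via Slate Mining NL → Crosswind Industries Corp. (R2): 78% × 83% × 51% = 33.0174% of Quarry Logistics SA.
Chain via Larkspur Foods Inc. → Ashford Energy Co. (R2): 70% × 48% × 25% = 8.4% of Quarry Logistics SA.
Chain via Meridian Holdings Ltd → Silverbay Group plc (R2): 24% × 28% × 14% = 0.9408% of Quarry Logistics SA.
Aggregating (R1): 33.0174% + 8.4% + 0.9408% = 42.3582%.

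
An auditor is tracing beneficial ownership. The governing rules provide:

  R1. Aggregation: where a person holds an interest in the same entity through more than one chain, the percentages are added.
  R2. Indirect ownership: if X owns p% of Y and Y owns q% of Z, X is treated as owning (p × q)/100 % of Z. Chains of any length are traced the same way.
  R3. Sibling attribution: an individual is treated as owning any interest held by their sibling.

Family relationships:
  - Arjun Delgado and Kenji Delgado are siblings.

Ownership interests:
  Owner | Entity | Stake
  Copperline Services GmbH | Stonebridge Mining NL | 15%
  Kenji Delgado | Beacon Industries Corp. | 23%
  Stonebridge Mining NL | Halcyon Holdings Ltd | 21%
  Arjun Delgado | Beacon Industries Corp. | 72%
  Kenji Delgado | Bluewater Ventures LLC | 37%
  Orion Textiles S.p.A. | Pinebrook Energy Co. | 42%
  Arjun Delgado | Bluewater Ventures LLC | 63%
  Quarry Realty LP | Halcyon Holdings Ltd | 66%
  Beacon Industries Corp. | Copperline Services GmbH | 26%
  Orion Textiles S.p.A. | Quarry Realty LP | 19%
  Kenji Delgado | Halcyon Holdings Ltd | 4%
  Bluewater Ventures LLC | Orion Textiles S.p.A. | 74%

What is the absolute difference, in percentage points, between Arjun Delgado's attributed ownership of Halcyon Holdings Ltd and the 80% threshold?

65.94235

By sibling attribution (R3), Arjun Delgado is treated as also owning Kenji Delgado's interest in Bluewater Ventures LLC, giving 63% + 37% = 100%.
By sibling attribution (R3), Arjun Delgado is treated as also owning Kenji Delgado's interest in Beacon Industries Corp, giving 72% + 23% = 95%.
By sibling attribution (R3), Arjun Delgado is treated as owning Kenji Delgado's 4% interest in Halcyon Holdings Ltd.
Chain via Bluewater Ventures LLC → Orion Textiles S.p.A. → Quarry Realty LP (R2): 100% × 74% × 19% × 66% = 9.2796% of Halcyon Holdings Ltd.
Chain via Beacon Industries Corp. → Copperline Services GmbH → Stonebridge Mining NL (R2): 95% × 26% × 15% × 21% = 0.77805% of Halcyon Holdings Ltd.
Direct interest in Halcyon Holdings Ltd: 4%.
Aggregating (R1): 9.2796% + 0.77805% + 4% = 14.05765%.
14.05765% falls short of the 80% threshold by 65.94235 percentage points.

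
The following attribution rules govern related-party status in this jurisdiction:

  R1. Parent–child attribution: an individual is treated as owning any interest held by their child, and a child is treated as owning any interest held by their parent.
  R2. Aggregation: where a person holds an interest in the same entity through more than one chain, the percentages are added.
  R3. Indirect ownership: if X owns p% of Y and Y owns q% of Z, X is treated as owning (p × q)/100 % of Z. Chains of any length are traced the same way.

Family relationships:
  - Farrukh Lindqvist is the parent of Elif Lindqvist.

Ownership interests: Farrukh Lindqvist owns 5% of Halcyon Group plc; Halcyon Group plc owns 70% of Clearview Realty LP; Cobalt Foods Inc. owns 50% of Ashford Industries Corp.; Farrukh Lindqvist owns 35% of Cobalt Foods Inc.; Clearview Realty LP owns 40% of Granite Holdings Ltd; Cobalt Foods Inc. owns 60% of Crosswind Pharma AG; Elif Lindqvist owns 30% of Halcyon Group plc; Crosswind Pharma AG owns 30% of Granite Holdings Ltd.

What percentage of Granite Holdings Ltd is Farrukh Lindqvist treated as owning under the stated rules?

By parent–child attribution (R1), Farrukh Lindqvist is treated as also owning Elif Lindqvist's interest in Halcyon Group plc, giving 5% + 30% = 35%.
Chain via Cobalt Foods Inc. → Crosswind Pharma AG (R3): 35% × 60% × 30% = 6.3% of Granite Holdings Ltd.
Chain via Halcyon Group plc → Clearview Realty LP (R3): 35% × 70% × 40% = 9.8% of Granite Holdings Ltd.
Aggregating (R2): 6.3% + 9.8% = 16.1%.

16.1%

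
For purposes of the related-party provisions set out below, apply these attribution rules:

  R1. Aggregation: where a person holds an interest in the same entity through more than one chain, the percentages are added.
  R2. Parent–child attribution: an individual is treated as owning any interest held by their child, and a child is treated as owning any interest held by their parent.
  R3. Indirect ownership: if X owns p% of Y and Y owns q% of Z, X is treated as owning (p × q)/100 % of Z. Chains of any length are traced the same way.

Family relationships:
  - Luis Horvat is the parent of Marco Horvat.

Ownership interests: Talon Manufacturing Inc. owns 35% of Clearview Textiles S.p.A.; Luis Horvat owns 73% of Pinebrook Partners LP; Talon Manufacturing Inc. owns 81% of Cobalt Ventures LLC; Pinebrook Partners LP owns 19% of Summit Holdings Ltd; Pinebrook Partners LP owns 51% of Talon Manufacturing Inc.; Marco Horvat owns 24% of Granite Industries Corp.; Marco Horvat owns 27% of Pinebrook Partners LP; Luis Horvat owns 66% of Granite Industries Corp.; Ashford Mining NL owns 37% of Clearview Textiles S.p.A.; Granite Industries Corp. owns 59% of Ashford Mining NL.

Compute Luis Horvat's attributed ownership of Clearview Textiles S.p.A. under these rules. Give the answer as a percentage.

By parent–child attribution (R2), Luis Horvat is treated as also owning Marco Horvat's interest in Granite Industries Corp, giving 66% + 24% = 90%.
By parent–child attribution (R2), Luis Horvat is treated as also owning Marco Horvat's interest in Pinebrook Partners LP, giving 73% + 27% = 100%.
Chain via Granite Industries Corp. → Ashford Mining NL (R3): 90% × 59% × 37% = 19.647% of Clearview Textiles S.p.A.
Chain via Pinebrook Partners LP → Talon Manufacturing Inc. (R3): 100% × 51% × 35% = 17.85% of Clearview Textiles S.p.A.
Aggregating (R1): 19.647% + 17.85% = 37.497%.

37.497%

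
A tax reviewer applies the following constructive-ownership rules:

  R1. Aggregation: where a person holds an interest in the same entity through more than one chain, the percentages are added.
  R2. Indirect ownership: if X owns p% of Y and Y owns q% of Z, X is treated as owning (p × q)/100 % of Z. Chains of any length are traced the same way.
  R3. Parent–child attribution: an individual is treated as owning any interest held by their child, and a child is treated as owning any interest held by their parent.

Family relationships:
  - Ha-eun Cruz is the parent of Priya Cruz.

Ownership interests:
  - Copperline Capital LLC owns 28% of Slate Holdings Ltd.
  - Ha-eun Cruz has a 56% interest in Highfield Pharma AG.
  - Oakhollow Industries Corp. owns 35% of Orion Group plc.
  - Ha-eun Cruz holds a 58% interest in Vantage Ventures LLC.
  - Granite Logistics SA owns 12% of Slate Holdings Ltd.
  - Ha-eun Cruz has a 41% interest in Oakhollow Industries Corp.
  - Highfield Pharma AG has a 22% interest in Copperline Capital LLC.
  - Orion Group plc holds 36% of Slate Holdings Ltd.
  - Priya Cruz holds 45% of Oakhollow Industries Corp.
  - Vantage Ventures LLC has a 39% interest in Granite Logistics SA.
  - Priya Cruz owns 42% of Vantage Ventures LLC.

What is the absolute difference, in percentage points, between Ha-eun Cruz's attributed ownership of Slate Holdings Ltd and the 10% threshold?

By parent–child attribution (R3), Ha-eun Cruz is treated as also owning Priya Cruz's interest in Vantage Ventures LLC, giving 58% + 42% = 100%.
By parent–child attribution (R3), Ha-eun Cruz is treated as also owning Priya Cruz's interest in Oakhollow Industries Corp, giving 41% + 45% = 86%.
Chain via Highfield Pharma AG → Copperline Capital LLC (R2): 56% × 22% × 28% = 3.4496% of Slate Holdings Ltd.
Chain via Vantage Ventures LLC → Granite Logistics SA (R2): 100% × 39% × 12% = 4.68% of Slate Holdings Ltd.
Chain via Oakhollow Industries Corp. → Orion Group plc (R2): 86% × 35% × 36% = 10.836% of Slate Holdings Ltd.
Aggregating (R1): 3.4496% + 4.68% + 10.836% = 18.9656%.
18.9656% exceeds the 10% threshold by 8.9656 percentage points.

8.9656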